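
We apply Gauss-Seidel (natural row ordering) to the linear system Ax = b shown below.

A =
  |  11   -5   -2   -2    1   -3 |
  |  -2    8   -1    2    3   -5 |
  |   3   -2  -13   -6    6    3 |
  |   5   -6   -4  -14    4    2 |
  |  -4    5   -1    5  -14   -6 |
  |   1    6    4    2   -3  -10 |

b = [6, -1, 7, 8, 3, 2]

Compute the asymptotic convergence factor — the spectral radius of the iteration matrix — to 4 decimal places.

0.8719

Write A = D+L+U with D = diag(11, 8, -13, -14, -14, -10).
T_GS = -(D+L)⁻¹U: row 0 first, T[0,2] = -(-2)/(11) = +0.1818; later rows by forward substitution.
  T[0,:] = [+0.0000, +0.4545, +0.1818, +0.1818, -0.0909, +0.2727]
  T[1,:] = [+0.0000, +0.1136, +0.1705, -0.2045, -0.3977, +0.6932]
  T[2,:] = [+0.0000, +0.0874, +0.0157, -0.3881, +0.5017, +0.1871]
  T[3,:] = [+0.0000, +0.0887, -0.0126, +0.2635, +0.2803, -0.1103]
  T[4,:] = [+0.0000, -0.0639, +0.0033, -0.0032, -0.0518, -0.3117]
  T[5,:] = [+0.0000, +0.1855, +0.1232, -0.2061, +0.0246, +0.5895]
|λ(T)| sorted: 0.8719, 0.2051, 0.1980, 0.1980, 0.0458, 0.0000.
ρ(T) = max|λ| = 0.8719; 0.8719 < 1: convergent.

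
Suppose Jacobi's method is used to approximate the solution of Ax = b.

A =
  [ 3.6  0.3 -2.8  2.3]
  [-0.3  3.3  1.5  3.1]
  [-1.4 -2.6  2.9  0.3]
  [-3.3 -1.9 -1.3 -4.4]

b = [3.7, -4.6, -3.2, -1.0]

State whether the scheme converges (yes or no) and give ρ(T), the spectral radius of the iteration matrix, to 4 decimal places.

Write A = D+L+U with D = diag(3.6, 3.3, 2.9, -4.4).
Jacobi: T = -D⁻¹(L+U), T[0,2] = -(-2.8)/(3.6) = +0.7778; T[0,0] = 0.
  T[0,:] = [+0.0000, -0.0833, +0.7778, -0.6389]
  T[1,:] = [+0.0909, +0.0000, -0.4545, -0.9394]
  T[2,:] = [+0.4828, +0.8966, +0.0000, -0.1034]
  T[3,:] = [-0.7500, -0.4318, -0.2955, +0.0000]
|eigenvalues of T|: 1.2395, 0.9732, 0.6336, 0.6336.
ρ(T) = max|λ| = 1.2395; 1.2395 > 1 ⇒ diverges.

no, ρ = 1.2395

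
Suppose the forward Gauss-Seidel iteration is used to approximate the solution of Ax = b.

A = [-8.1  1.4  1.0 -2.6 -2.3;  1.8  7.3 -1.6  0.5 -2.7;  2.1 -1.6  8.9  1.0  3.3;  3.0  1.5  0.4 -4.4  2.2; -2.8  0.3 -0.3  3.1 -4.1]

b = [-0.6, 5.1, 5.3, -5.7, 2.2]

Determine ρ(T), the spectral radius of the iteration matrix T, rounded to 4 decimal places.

0.5576

A = D + L + U where D = diag(-8.1, 7.3, 8.9, -4.4, -4.1).
Gauss-Seidel: T = -(D+L)⁻¹U, row 0 first, T[0,4] = -(-2.3)/(-8.1) = -0.2840; later rows by forward substitution.
  T[0,:] = [+0.0000  +0.1728  +0.1235  -0.3210  -0.2840]
  T[1,:] = [+0.0000  -0.0426  +0.1887  +0.0107  +0.4399]
  T[2,:] = [+0.0000  -0.0484  +0.0048  -0.0347  -0.2247]
  T[3,:] = [+0.0000  +0.0989  +0.1490  -0.2184  +0.4359]
  T[4,:] = [+0.0000  -0.0428  +0.0418  +0.0574  +0.5721]
|eigenvalues of T|: 0.5576, 0.2350, 0.1053, 0.1053, 0.0000.
spectral radius ρ = 0.5576; 0.5576 < 1: convergent.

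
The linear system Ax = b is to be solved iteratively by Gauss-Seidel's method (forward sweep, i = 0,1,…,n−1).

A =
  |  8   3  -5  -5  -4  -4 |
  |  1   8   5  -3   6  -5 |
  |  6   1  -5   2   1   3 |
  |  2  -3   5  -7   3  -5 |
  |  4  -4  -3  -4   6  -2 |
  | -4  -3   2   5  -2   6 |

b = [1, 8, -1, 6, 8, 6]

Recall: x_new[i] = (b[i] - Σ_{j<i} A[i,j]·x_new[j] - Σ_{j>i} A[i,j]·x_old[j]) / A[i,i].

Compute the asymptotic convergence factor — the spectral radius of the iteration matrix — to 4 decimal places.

A = D + L + U where D = diag(8, 8, -5, -7, 6, 6).
GS T = -(D+L)⁻¹U: row 0 first, T[0,2] = -(-5)/(8) = +0.6250; later rows by forward substitution.
  T[0,:] = [+0.0000, -0.3750, +0.6250, +0.6250, +0.5000, +0.5000]
  T[1,:] = [+0.0000, +0.0469, -0.7031, +0.2969, -0.8125, +0.5625]
  T[2,:] = [+0.0000, -0.4406, +0.6094, +1.2094, +0.6375, +1.3125]
  T[3,:] = [+0.0000, -0.4420, +0.9152, +0.9152, +1.3750, +0.1250]
  T[4,:] = [+0.0000, -0.2337, +0.0294, +0.9961, +0.3604, +1.1146]
  T[5,:] = [+0.0000, +0.2107, -0.8909, -0.2687, -1.3111, +0.4444]
eigenvalue magnitudes: 1.5760, 0.5440, 0.5440, 0.3256, 0.0588, 0.0000.
spectral radius ρ = 1.5760; 1.5760 > 1 ⇒ diverges.

1.5760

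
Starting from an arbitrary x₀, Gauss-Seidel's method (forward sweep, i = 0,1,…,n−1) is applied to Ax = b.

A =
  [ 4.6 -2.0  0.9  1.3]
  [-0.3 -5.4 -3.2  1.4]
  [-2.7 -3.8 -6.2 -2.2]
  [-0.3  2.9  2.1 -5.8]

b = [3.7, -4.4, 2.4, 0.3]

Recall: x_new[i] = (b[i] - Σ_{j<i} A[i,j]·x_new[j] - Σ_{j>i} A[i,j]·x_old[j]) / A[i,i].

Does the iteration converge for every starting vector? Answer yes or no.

yes

Write A = D+L+U with D = diag(4.6, -5.4, -6.2, -5.8).
Gauss-Seidel: T = -(D+L)⁻¹U, row 0 first, T[0,1] = -(-2)/(4.6) = +0.4348; later rows by forward substitution.
  T[0,:] = [+0.0000  +0.4348  -0.1957  -0.2826]
  T[1,:] = [+0.0000  -0.0242  -0.5817  +0.2750]
  T[2,:] = [+0.0000  -0.1745  +0.4417  -0.4003]
  T[3,:] = [+0.0000  -0.0978  -0.1208  +0.0072]
eigenvalue magnitudes: 0.6225, 0.2307, 0.0329, 0.0000.
spectral radius ρ = 0.6225; 0.6225 < 1 ⇒ converges.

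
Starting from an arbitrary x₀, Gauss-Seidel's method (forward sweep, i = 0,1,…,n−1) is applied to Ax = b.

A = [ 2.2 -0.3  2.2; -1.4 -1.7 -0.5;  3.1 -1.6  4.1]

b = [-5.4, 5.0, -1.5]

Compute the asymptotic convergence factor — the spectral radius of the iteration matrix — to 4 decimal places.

0.8847

A = D + L + U where D = diag(2.2, -1.7, 4.1).
Gauss-Seidel: T = -(D+L)⁻¹U, row 0 first, T[0,1] = -(-0.3)/(2.2) = +0.1364; later rows by forward substitution.
  T[0,:] = [+0.0000  +0.1364  -1.0000]
  T[1,:] = [+0.0000  -0.1123  +0.5294]
  T[2,:] = [+0.0000  -0.1469  +0.9627]
|roots of det(T-λI)|: 0.8847, 0.0343, 0.0000.
ρ = 0.8847; 0.8847 < 1, so it converges for any x₀.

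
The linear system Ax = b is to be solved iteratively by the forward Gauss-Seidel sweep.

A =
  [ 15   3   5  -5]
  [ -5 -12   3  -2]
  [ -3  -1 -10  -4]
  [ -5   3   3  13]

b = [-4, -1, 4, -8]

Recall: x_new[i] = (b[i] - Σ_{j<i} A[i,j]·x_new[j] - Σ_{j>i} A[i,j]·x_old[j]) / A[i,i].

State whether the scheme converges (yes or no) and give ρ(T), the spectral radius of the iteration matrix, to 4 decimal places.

Diagonal D = diag(15, -12, -10, 13); L, U strict lower/upper.
Gauss-Seidel: T = -(D+L)⁻¹U, row 0 first, T[0,2] = -(5)/(15) = -0.3333; later rows by forward substitution.
  T[0,:] = [+0.0000 -0.2000 -0.3333 +0.3333]
  T[1,:] = [+0.0000 +0.0833 +0.3889 -0.3056]
  T[2,:] = [+0.0000 +0.0517 +0.0611 -0.4694]
  T[3,:] = [+0.0000 -0.1081 -0.2321 +0.3071]
|λ(T)| sorted: 0.6447, 0.1092, 0.1092, 0.0000.
spectral radius ρ = 0.6447; 0.6447 < 1 ⇒ converges.

yes, ρ = 0.6447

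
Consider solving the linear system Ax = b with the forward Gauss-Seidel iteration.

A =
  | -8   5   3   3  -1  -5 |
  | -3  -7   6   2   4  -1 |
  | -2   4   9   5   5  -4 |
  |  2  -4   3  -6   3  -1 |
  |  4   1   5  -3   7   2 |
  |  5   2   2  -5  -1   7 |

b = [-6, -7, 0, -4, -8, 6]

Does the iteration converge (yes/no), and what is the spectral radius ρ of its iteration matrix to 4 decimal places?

Split A = D + L + U, D = diag(-8, -7, 9, -6, 7, 7).
GS T = -(D+L)⁻¹U: row 0 first, T[0,3] = -(3)/(-8) = +0.3750; later rows by forward substitution.
  T[0,:] = [+0.0000, +0.6250, +0.3750, +0.3750, -0.1250, -0.6250]
  T[1,:] = [+0.0000, -0.2679, +0.6964, +0.1250, +0.6250, +0.1250]
  T[2,:] = [+0.0000, +0.2579, -0.2262, -0.5278, -0.8611, +0.2500]
  T[3,:] = [+0.0000, +0.5159, -0.4524, -0.2222, -0.3889, -0.3333]
  T[4,:] = [+0.0000, -0.2820, -0.3461, +0.0496, +0.4306, -0.2679]
  T[5,:] = [+0.0000, -0.1154, -0.7748, -0.3044, -0.0595, +0.0629]
eigenvalue magnitudes: 1.1751, 0.5971, 0.5971, 0.2692, 0.2692, 0.0000.
spectral radius ρ = 1.1751; 1.1751 > 1: divergent.

no, ρ = 1.1751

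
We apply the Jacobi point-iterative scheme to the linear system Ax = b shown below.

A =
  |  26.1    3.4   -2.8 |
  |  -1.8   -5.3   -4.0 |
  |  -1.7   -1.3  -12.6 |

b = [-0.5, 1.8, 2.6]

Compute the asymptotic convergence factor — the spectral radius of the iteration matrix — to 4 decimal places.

Split A = D + L + U, D = diag(26.1, -5.3, -12.6).
Jacobi T = -D⁻¹(L+U): T[2,0] = -(-1.7)/(-12.6) = -0.1349; T[2,2] = 0.
  T[0,:] = [+0.0000, -0.1303, +0.1073]
  T[1,:] = [-0.3396, +0.0000, -0.7547]
  T[2,:] = [-0.1349, -0.1032, +0.0000]
|roots of det(T-λI)|: 0.3656, 0.2688, 0.0967.
ρ(T) = max|λ| = 0.3656; 0.3656 < 1, so it converges for any x₀.

0.3656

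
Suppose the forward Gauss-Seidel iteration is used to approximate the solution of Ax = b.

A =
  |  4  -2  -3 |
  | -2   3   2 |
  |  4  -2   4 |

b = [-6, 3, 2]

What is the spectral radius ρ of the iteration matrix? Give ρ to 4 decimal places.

0.8792

A = D + L + U where D = diag(4, 3, 4).
GS T = -(D+L)⁻¹U: row 0 first, T[0,1] = -(-2)/(4) = +0.5000; later rows by forward substitution.
  T[0,:] = [+0.0000  +0.5000  +0.7500]
  T[1,:] = [+0.0000  +0.3333  -0.1667]
  T[2,:] = [+0.0000  -0.3333  -0.8333]
|λ(T)| sorted: 0.8792, 0.3792, 0.0000.
ρ = 0.8792; 0.8792 < 1: convergent.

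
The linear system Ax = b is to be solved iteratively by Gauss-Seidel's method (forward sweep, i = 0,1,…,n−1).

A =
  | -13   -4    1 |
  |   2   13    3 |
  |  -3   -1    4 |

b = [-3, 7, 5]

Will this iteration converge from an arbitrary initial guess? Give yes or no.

yes

Let D = diag(-13, 13, 4); L, U the strict triangles.
Gauss-Seidel: T = -(D+L)⁻¹U, row 0 first, T[0,2] = -(1)/(-13) = +0.0769; later rows by forward substitution.
  T[0,:] = [+0.0000  -0.3077  +0.0769]
  T[1,:] = [+0.0000  +0.0473  -0.2426]
  T[2,:] = [+0.0000  -0.2189  -0.0030]
|roots of det(T-λI)|: 0.2540, 0.2096, 0.0000.
ρ(T) = max|λ| = 0.2540; 0.2540 < 1 ⇒ converges.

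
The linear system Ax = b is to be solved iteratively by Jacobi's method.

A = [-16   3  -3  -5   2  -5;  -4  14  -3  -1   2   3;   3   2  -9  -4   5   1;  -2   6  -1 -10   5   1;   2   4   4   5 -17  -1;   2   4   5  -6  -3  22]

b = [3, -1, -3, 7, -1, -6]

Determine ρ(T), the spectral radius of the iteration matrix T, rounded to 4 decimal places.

0.8441

Split A = D + L + U, D = diag(-16, 14, -9, -10, -17, 22).
Jacobi T = -D⁻¹(L+U): T[2,5] = -(1)/(-9) = +0.1111; T[2,2] = 0.
  T[0,:] = [+0.0000 +0.1875 -0.1875 -0.3125 +0.1250 -0.3125]
  T[1,:] = [+0.2857 +0.0000 +0.2143 +0.0714 -0.1429 -0.2143]
  T[2,:] = [+0.3333 +0.2222 +0.0000 -0.4444 +0.5556 +0.1111]
  T[3,:] = [-0.2000 +0.6000 -0.1000 +0.0000 +0.5000 +0.1000]
  T[4,:] = [+0.1176 +0.2353 +0.2353 +0.2941 +0.0000 -0.0588]
  T[5,:] = [-0.0909 -0.1818 -0.2273 +0.2727 +0.1364 +0.0000]
|eigenvalues of T|: 0.8441, 0.6177, 0.6177, 0.2938, 0.2938, 0.0000.
spectral radius ρ = 0.8441; 0.8441 < 1 ⇒ converges.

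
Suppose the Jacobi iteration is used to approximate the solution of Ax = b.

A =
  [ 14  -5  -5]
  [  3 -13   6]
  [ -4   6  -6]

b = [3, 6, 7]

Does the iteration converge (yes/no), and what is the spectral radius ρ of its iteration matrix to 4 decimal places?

yes, ρ = 0.5934

Diagonal D = diag(14, -13, -6); L, U strict lower/upper.
Jacobi: T = -D⁻¹(L+U), T[1,2] = -(6)/(-13) = +0.4615; T[1,1] = 0.
  T[0,:] = [+0.0000 +0.3571 +0.3571]
  T[1,:] = [+0.2308 +0.0000 +0.4615]
  T[2,:] = [-0.6667 +1.0000 +0.0000]
eigenvalue magnitudes: 0.5934, 0.5010, 0.0924.
spectral radius ρ = 0.5934; 0.5934 < 1 ⇒ converges.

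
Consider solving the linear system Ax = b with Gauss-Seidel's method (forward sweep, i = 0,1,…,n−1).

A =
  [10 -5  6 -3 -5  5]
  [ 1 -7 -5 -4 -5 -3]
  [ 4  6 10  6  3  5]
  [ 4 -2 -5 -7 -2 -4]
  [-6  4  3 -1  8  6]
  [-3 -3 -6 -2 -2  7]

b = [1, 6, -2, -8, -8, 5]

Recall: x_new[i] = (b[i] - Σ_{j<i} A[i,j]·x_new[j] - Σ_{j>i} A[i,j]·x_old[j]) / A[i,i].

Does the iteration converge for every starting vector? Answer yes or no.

no

Split A = D + L + U, D = diag(10, -7, 10, -7, 8, 7).
T_GS = -(D+L)⁻¹U: row 0 first, T[0,5] = -(5)/(10) = -0.5000; later rows by forward substitution.
  T[0,:] = [+0.0000  +0.5000  -0.6000  +0.3000  +0.5000  -0.5000]
  T[1,:] = [+0.0000  +0.0714  -0.8000  -0.5286  -0.6429  -0.5000]
  T[2,:] = [+0.0000  -0.2429  +0.7200  -0.4029  -0.1143  -0.0000]
  T[3,:] = [+0.0000  +0.4388  -0.6286  +0.6102  +0.2653  -0.7143]
  T[4,:] = [+0.0000  +0.4852  -0.3986  +0.7166  +0.7724  -0.9643]
  T[5,:] = [+0.0000  +0.3007  -0.2763  -0.0642  +0.1373  -0.9082]
|roots of det(T-λI)|: 1.1673, 0.6525, 0.4618, 0.2871, 0.1949, 0.0000.
spectral radius ρ = 1.1673; 1.1673 > 1, so it fails to converge.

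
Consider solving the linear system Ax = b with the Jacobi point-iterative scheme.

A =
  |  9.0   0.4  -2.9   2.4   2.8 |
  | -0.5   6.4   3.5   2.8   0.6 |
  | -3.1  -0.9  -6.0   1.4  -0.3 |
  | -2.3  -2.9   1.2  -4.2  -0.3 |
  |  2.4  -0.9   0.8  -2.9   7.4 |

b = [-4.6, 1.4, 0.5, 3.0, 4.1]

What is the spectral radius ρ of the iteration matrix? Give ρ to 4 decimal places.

0.8538

Write A = D+L+U with D = diag(9, 6.4, -6, -4.2, 7.4).
Jacobi: T = -D⁻¹(L+U), T[3,4] = -(-0.3)/(-4.2) = -0.0714; T[3,3] = 0.
  T[0,:] = [+0.0000, -0.0444, +0.3222, -0.2667, -0.3111]
  T[1,:] = [+0.0781, +0.0000, -0.5469, -0.4375, -0.0938]
  T[2,:] = [-0.5167, -0.1500, +0.0000, +0.2333, -0.0500]
  T[3,:] = [-0.5476, -0.6905, +0.2857, +0.0000, -0.0714]
  T[4,:] = [-0.3243, +0.1216, -0.1081, +0.3919, +0.0000]
|roots of det(T-λI)|: 0.8538, 0.4236, 0.4236, 0.2013, 0.2013.
spectral radius ρ = 0.8538; 0.8538 < 1: convergent.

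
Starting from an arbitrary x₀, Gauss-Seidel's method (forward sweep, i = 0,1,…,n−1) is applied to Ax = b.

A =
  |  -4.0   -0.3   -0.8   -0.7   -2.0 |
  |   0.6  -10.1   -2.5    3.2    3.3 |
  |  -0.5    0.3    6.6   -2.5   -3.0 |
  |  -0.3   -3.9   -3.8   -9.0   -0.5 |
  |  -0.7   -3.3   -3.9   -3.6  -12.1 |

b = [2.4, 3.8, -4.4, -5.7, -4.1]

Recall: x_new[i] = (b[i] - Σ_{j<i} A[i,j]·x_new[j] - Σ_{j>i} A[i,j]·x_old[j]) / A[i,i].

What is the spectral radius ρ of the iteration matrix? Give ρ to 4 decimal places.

Split A = D + L + U, D = diag(-4, -10.1, 6.6, -9, -12.1).
GS T = -(D+L)⁻¹U: row 0 first, T[0,2] = -(-0.8)/(-4) = -0.2000; later rows by forward substitution.
  T[0,:] = [+0.0000, -0.0750, -0.2000, -0.1750, -0.5000]
  T[1,:] = [+0.0000, -0.0045, -0.2594, +0.3064, +0.2970]
  T[2,:] = [+0.0000, -0.0055, -0.0034, +0.3516, +0.4032]
  T[3,:] = [+0.0000, +0.0067, +0.1205, -0.2754, -0.3378]
  T[4,:] = [+0.0000, +0.0053, +0.0476, -0.1048, -0.0815]
|eigenvalues of T|: 0.5220, 0.1141, 0.0309, 0.0123, 0.0000.
ρ(T) = max|λ| = 0.5220; 0.5220 < 1: convergent.

0.5220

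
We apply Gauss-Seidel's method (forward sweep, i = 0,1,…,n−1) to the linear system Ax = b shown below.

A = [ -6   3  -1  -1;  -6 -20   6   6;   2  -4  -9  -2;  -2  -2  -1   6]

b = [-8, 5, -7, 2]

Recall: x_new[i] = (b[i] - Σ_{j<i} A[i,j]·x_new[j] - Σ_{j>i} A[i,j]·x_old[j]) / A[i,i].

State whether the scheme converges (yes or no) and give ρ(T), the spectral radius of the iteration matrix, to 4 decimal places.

yes, ρ = 0.5241

Write A = D+L+U with D = diag(-6, -20, -9, 6).
T_GS = -(D+L)⁻¹U: row 0 first, T[0,1] = -(3)/(-6) = +0.5000; later rows by forward substitution.
  T[0,:] = [+0.0000, +0.5000, -0.1667, -0.1667]
  T[1,:] = [+0.0000, -0.1500, +0.3500, +0.3500]
  T[2,:] = [+0.0000, +0.1778, -0.1926, -0.4148]
  T[3,:] = [+0.0000, +0.1463, +0.0290, -0.0080]
|λ(T)| sorted: 0.5241, 0.1456, 0.1456, 0.0000.
ρ = 0.5241; 0.5241 < 1, so it converges for any x₀.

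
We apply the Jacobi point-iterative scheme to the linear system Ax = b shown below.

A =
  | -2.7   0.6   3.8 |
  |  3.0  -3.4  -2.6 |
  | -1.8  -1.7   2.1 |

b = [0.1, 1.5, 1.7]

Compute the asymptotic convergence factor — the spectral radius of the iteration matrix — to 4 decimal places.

1.2199

Let D = diag(-2.7, -3.4, 2.1); L, U the strict triangles.
Jacobi: T = -D⁻¹(L+U), T[1,0] = -(3)/(-3.4) = +0.8824; T[1,1] = 0.
  T[0,:] = [+0.0000, +0.2222, +1.4074]
  T[1,:] = [+0.8824, +0.0000, -0.7647]
  T[2,:] = [+0.8571, +0.8095, +0.0000]
moduli |λ_i(T)| = 1.2199, 0.8395, 0.8395.
ρ(T) = max|λ| = 1.2199; 1.2199 > 1, so it fails to converge.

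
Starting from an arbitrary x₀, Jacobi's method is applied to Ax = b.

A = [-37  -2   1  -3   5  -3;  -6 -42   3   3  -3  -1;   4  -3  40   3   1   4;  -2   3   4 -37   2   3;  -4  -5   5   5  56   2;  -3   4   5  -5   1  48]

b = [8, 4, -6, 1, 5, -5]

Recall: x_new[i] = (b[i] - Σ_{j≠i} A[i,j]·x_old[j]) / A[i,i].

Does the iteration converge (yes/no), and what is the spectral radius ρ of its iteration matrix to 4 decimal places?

yes, ρ = 0.1807

Diagonal D = diag(-37, -42, 40, -37, 56, 48); L, U strict lower/upper.
Jacobi T = -D⁻¹(L+U): T[2,1] = -(-3)/(40) = +0.0750; T[2,2] = 0.
  T[0,:] = [+0.0000, -0.0541, +0.0270, -0.0811, +0.1351, -0.0811]
  T[1,:] = [-0.1429, +0.0000, +0.0714, +0.0714, -0.0714, -0.0238]
  T[2,:] = [-0.1000, +0.0750, +0.0000, -0.0750, -0.0250, -0.1000]
  T[3,:] = [-0.0541, +0.0811, +0.1081, +0.0000, +0.0541, +0.0811]
  T[4,:] = [+0.0714, +0.0893, -0.0893, -0.0893, +0.0000, -0.0357]
  T[5,:] = [+0.0625, -0.0833, -0.1042, +0.1042, -0.0208, +0.0000]
|λ(T)| sorted: 0.1807, 0.1243, 0.0921, 0.0921, 0.0630, 0.0630.
ρ(T) = max|λ| = 0.1807; 0.1807 < 1: convergent.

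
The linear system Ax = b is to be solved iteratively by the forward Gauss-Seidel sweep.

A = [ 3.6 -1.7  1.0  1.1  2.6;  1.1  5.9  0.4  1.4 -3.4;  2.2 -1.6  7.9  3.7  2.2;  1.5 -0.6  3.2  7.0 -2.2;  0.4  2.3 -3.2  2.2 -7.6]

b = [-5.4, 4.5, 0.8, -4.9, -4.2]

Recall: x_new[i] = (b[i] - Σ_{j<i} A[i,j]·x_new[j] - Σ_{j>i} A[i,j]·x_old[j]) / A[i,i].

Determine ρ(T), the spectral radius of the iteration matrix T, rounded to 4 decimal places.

Write A = D+L+U with D = diag(3.6, 5.9, 7.9, 7, -7.6).
Gauss-Seidel: T = -(D+L)⁻¹U, row 0 first, T[0,1] = -(-1.7)/(3.6) = +0.4722; later rows by forward substitution.
  T[0,:] = [+0.0000  +0.4722  -0.2778  -0.3056  -0.7222]
  T[1,:] = [+0.0000  -0.0880  -0.0160  -0.1803  +0.7109]
  T[2,:] = [+0.0000  -0.1493  +0.0741  -0.4198  +0.0666]
  T[3,:] = [+0.0000  -0.0405  +0.0243  +0.2419  +0.4995]
  T[4,:] = [+0.0000  +0.0494  -0.0436  +0.1761  +0.2937]
|eigenvalues of T|: 0.5972, 0.1834, 0.0795, 0.0285, 0.0000.
spectral radius ρ = 0.5972; 0.5972 < 1: convergent.

0.5972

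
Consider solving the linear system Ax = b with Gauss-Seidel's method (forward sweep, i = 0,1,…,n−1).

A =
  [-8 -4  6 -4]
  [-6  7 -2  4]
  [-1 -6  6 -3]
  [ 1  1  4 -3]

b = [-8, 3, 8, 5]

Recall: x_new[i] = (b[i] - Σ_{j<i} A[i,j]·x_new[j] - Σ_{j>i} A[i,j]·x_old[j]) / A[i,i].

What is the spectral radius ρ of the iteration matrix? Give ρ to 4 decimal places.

1.1910

Write A = D+L+U with D = diag(-8, 7, 6, -3).
GS T = -(D+L)⁻¹U: row 0 first, T[0,1] = -(-4)/(-8) = -0.5000; later rows by forward substitution.
  T[0,:] = [+0.0000  -0.5000  +0.7500  -0.5000]
  T[1,:] = [+0.0000  -0.4286  +0.9286  -1.0000]
  T[2,:] = [+0.0000  -0.5119  +1.0536  -0.5833]
  T[3,:] = [+0.0000  -0.9921  +1.9643  -1.2778]
|λ(T)| sorted: 1.1910, 0.4981, 0.0401, 0.0000.
ρ(T) = max|λ| = 1.1910; 1.1910 > 1 ⇒ diverges.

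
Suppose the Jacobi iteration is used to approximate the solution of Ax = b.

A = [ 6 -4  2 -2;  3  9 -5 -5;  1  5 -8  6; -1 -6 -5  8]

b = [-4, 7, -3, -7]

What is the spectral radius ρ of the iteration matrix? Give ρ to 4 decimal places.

1.2674

Split A = D + L + U, D = diag(6, 9, -8, 8).
T_J = -D⁻¹(L+U): T[0,3] = -(-2)/(6) = +0.3333; T[0,0] = 0.
  T[0,:] = [+0.0000  +0.6667  -0.3333  +0.3333]
  T[1,:] = [-0.3333  +0.0000  +0.5556  +0.5556]
  T[2,:] = [+0.1250  +0.6250  +0.0000  +0.7500]
  T[3,:] = [+0.1250  +0.7500  +0.6250  +0.0000]
|roots of det(T-λI)|: 1.2674, 0.7399, 0.4533, 0.4533.
ρ(T) = max|λ| = 1.2674; 1.2674 > 1: divergent.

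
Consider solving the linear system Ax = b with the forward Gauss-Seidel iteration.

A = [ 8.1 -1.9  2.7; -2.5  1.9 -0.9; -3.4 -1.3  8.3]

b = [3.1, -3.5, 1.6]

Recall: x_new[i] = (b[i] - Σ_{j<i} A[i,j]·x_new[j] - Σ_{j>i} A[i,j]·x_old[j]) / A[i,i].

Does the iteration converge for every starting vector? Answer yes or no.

yes

Let D = diag(8.1, 1.9, 8.3); L, U the strict triangles.
GS T = -(D+L)⁻¹U: row 0 first, T[0,1] = -(-1.9)/(8.1) = +0.2346; later rows by forward substitution.
  T[0,:] = [+0.0000 +0.2346 -0.3333]
  T[1,:] = [+0.0000 +0.3086 +0.0351]
  T[2,:] = [+0.0000 +0.1444 -0.1311]
|λ(T)| sorted: 0.3199, 0.1423, 0.0000.
ρ(T) = max|λ| = 0.3199; 0.3199 < 1 ⇒ converges.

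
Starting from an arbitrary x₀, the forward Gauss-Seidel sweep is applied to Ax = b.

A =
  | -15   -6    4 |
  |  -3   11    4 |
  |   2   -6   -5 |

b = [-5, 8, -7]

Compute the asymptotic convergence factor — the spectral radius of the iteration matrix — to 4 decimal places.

0.4704

Split A = D + L + U, D = diag(-15, 11, -5).
T_GS = -(D+L)⁻¹U: row 0 first, T[0,1] = -(-6)/(-15) = -0.4000; later rows by forward substitution.
  T[0,:] = [+0.0000 -0.4000 +0.2667]
  T[1,:] = [+0.0000 -0.1091 -0.2909]
  T[2,:] = [+0.0000 -0.0291 +0.4558]
|λ(T)| sorted: 0.4704, 0.1237, 0.0000.
ρ(T) = max|λ| = 0.4704; 0.4704 < 1, so it converges for any x₀.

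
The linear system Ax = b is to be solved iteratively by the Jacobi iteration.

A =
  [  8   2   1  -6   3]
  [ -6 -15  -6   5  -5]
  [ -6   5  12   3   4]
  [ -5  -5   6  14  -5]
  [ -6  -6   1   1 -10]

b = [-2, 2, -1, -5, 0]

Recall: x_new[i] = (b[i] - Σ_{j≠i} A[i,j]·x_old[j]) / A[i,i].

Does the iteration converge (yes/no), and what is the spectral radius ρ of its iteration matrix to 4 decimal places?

no, ρ = 1.2046

Split A = D + L + U, D = diag(8, -15, 12, 14, -10).
T_J = -D⁻¹(L+U): T[1,4] = -(-5)/(-15) = -0.3333; T[1,1] = 0.
  T[0,:] = [+0.0000, -0.2500, -0.1250, +0.7500, -0.3750]
  T[1,:] = [-0.4000, +0.0000, -0.4000, +0.3333, -0.3333]
  T[2,:] = [+0.5000, -0.4167, +0.0000, -0.2500, -0.3333]
  T[3,:] = [+0.3571, +0.3571, -0.4286, +0.0000, +0.3571]
  T[4,:] = [-0.6000, -0.6000, +0.1000, +0.1000, +0.0000]
|eigenvalues of T|: 1.2046, 0.7717, 0.7717, 0.4613, 0.3910.
ρ = 1.2046; 1.2046 > 1: divergent.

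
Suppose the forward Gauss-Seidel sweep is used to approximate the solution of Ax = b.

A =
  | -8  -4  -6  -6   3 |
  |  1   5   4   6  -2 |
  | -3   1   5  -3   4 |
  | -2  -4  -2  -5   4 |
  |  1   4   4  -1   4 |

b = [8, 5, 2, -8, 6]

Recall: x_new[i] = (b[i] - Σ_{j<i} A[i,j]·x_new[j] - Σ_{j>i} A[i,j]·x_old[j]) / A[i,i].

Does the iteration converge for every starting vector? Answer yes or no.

no

Write A = D+L+U with D = diag(-8, 5, 5, -5, 4).
GS T = -(D+L)⁻¹U: row 0 first, T[0,1] = -(-4)/(-8) = -0.5000; later rows by forward substitution.
  T[0,:] = [+0.0000, -0.5000, -0.7500, -0.7500, +0.3750]
  T[1,:] = [+0.0000, +0.1000, -0.6500, -1.0500, +0.3250]
  T[2,:] = [+0.0000, -0.3200, -0.3200, +0.3600, -0.6400]
  T[3,:] = [+0.0000, +0.2480, +0.9480, +0.9960, +0.6460]
  T[4,:] = [+0.0000, +0.4070, +1.3945, +1.1265, +0.3827]
moduli |λ_i(T)| = 1.4056, 0.4530, 0.4530, 0.1664, 0.0000.
spectral radius ρ = 1.4056; 1.4056 > 1, so it fails to converge.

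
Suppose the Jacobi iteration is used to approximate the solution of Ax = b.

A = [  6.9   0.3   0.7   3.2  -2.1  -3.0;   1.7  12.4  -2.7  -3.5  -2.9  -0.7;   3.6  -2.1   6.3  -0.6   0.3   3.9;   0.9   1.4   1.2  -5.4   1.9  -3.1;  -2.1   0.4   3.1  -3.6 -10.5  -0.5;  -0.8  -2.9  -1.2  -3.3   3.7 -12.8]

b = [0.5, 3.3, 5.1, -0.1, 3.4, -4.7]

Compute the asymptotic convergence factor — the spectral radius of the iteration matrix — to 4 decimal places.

0.8434

A = D + L + U where D = diag(6.9, 12.4, 6.3, -5.4, -10.5, -12.8).
T_J = -D⁻¹(L+U): T[2,0] = -(3.6)/(6.3) = -0.5714; T[2,2] = 0.
  T[0,:] = [+0.0000, -0.0435, -0.1014, -0.4638, +0.3043, +0.4348]
  T[1,:] = [-0.1371, +0.0000, +0.2177, +0.2823, +0.2339, +0.0565]
  T[2,:] = [-0.5714, +0.3333, +0.0000, +0.0952, -0.0476, -0.6190]
  T[3,:] = [+0.1667, +0.2593, +0.2222, +0.0000, +0.3519, -0.5741]
  T[4,:] = [-0.2000, +0.0381, +0.2952, -0.3429, +0.0000, -0.0476]
  T[5,:] = [-0.0625, -0.2266, -0.0938, -0.2578, +0.2891, +0.0000]
|λ(T)| sorted: 0.8434, 0.5468, 0.5468, 0.4721, 0.4112, 0.4112.
ρ(T) = max|λ| = 0.8434; 0.8434 < 1 ⇒ converges.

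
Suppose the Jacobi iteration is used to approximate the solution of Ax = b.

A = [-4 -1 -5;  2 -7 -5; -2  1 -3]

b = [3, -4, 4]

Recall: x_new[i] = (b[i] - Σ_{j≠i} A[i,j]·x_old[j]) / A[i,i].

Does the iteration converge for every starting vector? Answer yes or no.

yes

A = D + L + U where D = diag(-4, -7, -3).
Jacobi: T = -D⁻¹(L+U), T[2,1] = -(1)/(-3) = +0.3333; T[2,2] = 0.
  T[0,:] = [+0.0000 -0.2500 -1.2500]
  T[1,:] = [+0.2857 +0.0000 -0.7143]
  T[2,:] = [-0.6667 +0.3333 +0.0000]
|λ(T)| sorted: 0.8896, 0.5173, 0.5173.
spectral radius ρ = 0.8896; 0.8896 < 1 ⇒ converges.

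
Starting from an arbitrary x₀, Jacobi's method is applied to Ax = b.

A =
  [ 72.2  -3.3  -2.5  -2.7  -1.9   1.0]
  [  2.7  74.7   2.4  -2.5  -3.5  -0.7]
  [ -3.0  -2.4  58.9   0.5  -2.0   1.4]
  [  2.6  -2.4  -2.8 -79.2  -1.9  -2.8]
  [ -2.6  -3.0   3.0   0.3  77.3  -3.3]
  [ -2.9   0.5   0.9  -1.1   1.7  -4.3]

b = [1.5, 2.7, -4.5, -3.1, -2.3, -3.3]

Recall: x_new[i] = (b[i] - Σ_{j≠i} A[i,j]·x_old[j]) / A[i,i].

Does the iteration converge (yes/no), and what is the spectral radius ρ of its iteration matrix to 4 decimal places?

Let D = diag(72.2, 74.7, 58.9, -79.2, 77.3, -4.3); L, U the strict triangles.
T_J = -D⁻¹(L+U): T[2,3] = -(0.5)/(58.9) = -0.0085; T[2,2] = 0.
  T[0,:] = [+0.0000, +0.0457, +0.0346, +0.0374, +0.0263, -0.0139]
  T[1,:] = [-0.0361, +0.0000, -0.0321, +0.0335, +0.0469, +0.0094]
  T[2,:] = [+0.0509, +0.0407, +0.0000, -0.0085, +0.0340, -0.0238]
  T[3,:] = [+0.0328, -0.0303, -0.0354, +0.0000, -0.0240, -0.0354]
  T[4,:] = [+0.0336, +0.0388, -0.0388, -0.0039, +0.0000, +0.0427]
  T[5,:] = [-0.6744, +0.1163, +0.2093, -0.2558, +0.3953, +0.0000]
|roots of det(T-λI)|: 0.1966, 0.1230, 0.1230, 0.0676, 0.0676, 0.0276.
ρ = 0.1966; 0.1966 < 1, so it converges for any x₀.

yes, ρ = 0.1966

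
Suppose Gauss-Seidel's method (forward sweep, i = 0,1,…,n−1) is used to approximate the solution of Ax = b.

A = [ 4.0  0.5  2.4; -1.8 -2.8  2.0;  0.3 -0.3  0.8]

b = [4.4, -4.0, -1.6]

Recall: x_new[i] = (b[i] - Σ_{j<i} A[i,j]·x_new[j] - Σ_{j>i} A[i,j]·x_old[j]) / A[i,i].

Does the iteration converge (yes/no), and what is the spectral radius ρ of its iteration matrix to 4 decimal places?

yes, ρ = 0.7618

Write A = D+L+U with D = diag(4, -2.8, 0.8).
Gauss-Seidel: T = -(D+L)⁻¹U, row 0 first, T[0,2] = -(2.4)/(4) = -0.6000; later rows by forward substitution.
  T[0,:] = [+0.0000 -0.1250 -0.6000]
  T[1,:] = [+0.0000 +0.0804 +1.1000]
  T[2,:] = [+0.0000 +0.0770 +0.6375]
moduli |λ_i(T)| = 0.7618, 0.0440, 0.0000.
ρ(T) = max|λ| = 0.7618; 0.7618 < 1, so it converges for any x₀.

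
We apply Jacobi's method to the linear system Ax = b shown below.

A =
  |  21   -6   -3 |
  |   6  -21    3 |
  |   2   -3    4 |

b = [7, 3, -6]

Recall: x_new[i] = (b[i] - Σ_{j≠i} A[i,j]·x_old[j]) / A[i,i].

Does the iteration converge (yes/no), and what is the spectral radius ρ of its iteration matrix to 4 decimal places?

yes, ρ = 0.3798

Split A = D + L + U, D = diag(21, -21, 4).
Jacobi T = -D⁻¹(L+U): T[1,0] = -(6)/(-21) = +0.2857; T[1,1] = 0.
  T[0,:] = [+0.0000  +0.2857  +0.1429]
  T[1,:] = [+0.2857  +0.0000  +0.1429]
  T[2,:] = [-0.5000  +0.7500  +0.0000]
|roots of det(T-λI)|: 0.3798, 0.2857, 0.0940.
ρ(T) = max|λ| = 0.3798; 0.3798 < 1 ⇒ converges.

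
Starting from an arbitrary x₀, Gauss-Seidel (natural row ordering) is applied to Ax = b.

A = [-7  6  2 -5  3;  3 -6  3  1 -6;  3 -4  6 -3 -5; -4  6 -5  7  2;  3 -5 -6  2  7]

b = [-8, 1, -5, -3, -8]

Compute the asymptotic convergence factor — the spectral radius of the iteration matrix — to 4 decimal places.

Write A = D+L+U with D = diag(-7, -6, 6, 7, 7).
Gauss-Seidel: T = -(D+L)⁻¹U, row 0 first, T[0,4] = -(3)/(-7) = +0.4286; later rows by forward substitution.
  T[0,:] = [+0.0000  +0.8571  +0.2857  -0.7143  +0.4286]
  T[1,:] = [+0.0000  +0.4286  +0.6429  -0.1905  -0.7857]
  T[2,:] = [+0.0000  -0.1429  +0.2857  +0.7302  +0.0952]
  T[3,:] = [+0.0000  +0.0204  -0.1837  +0.2766  +0.7007]
  T[4,:] = [+0.0000  -0.1895  +0.6341  +0.7169  -0.8635]
eigenvalue magnitudes: 1.1362, 0.7413, 0.4536, 0.0687, 0.0000.
ρ = 1.1362; 1.1362 > 1 ⇒ diverges.

1.1362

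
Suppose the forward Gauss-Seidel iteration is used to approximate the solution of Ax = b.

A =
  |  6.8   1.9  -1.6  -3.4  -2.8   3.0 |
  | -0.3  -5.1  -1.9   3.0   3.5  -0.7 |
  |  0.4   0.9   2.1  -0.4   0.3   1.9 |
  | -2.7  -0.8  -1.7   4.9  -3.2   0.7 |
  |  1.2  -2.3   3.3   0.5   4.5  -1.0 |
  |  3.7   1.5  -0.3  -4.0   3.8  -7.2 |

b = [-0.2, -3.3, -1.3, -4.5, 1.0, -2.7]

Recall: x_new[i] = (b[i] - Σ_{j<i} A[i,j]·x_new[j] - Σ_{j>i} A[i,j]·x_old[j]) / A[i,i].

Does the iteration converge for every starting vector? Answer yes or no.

A = D + L + U where D = diag(6.8, -5.1, 2.1, 4.9, 4.5, -7.2).
GS T = -(D+L)⁻¹U: row 0 first, T[0,3] = -(-3.4)/(6.8) = +0.5000; later rows by forward substitution.
  T[0,:] = [+0.0000, -0.2794, +0.2353, +0.5000, +0.4118, -0.4412]
  T[1,:] = [+0.0000, +0.0164, -0.3864, +0.5588, +0.6621, -0.1113]
  T[2,:] = [+0.0000, +0.0462, +0.1208, -0.1443, -0.5050, -0.7730]
  T[3,:] = [+0.0000, -0.1353, +0.1085, +0.3167, +0.8128, -0.6723]
  T[4,:] = [+0.0000, +0.0641, -0.3609, +0.2229, +0.5086, +0.9246]
  T[5,:] = [+0.0000, -0.0331, -0.2153, +0.3211, +0.1874, +0.6438]
|eigenvalues of T|: 1.3809, 0.3749, 0.3749, 0.0873, 0.0873, 0.0000.
ρ(T) = max|λ| = 1.3809; 1.3809 > 1: divergent.

no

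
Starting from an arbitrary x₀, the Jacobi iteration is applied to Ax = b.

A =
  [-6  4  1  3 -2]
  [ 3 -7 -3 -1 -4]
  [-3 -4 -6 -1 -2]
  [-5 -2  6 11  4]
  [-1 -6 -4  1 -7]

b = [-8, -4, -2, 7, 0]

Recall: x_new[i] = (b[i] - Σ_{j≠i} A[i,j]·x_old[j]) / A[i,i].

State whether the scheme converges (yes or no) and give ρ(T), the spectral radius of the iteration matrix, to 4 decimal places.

no, ρ = 1.1621

Diagonal D = diag(-6, -7, -6, 11, -7); L, U strict lower/upper.
Jacobi T = -D⁻¹(L+U): T[2,0] = -(-3)/(-6) = -0.5000; T[2,2] = 0.
  T[0,:] = [+0.0000  +0.6667  +0.1667  +0.5000  -0.3333]
  T[1,:] = [+0.4286  +0.0000  -0.4286  -0.1429  -0.5714]
  T[2,:] = [-0.5000  -0.6667  +0.0000  -0.1667  -0.3333]
  T[3,:] = [+0.4545  +0.1818  -0.5455  +0.0000  -0.3636]
  T[4,:] = [-0.1429  -0.8571  -0.5714  +0.1429  +0.0000]
eigenvalue magnitudes: 1.1621, 0.9014, 0.7759, 0.3441, 0.1710.
ρ(T) = max|λ| = 1.1621; 1.1621 > 1: divergent.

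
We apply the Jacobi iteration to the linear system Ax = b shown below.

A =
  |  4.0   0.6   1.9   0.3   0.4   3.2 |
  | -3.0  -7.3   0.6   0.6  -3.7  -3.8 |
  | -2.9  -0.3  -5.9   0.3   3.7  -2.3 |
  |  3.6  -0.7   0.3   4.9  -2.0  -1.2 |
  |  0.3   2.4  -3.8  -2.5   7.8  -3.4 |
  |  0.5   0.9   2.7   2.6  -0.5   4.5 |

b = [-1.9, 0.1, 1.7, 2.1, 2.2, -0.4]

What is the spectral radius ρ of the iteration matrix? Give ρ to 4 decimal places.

A = D + L + U where D = diag(4, -7.3, -5.9, 4.9, 7.8, 4.5).
T_J = -D⁻¹(L+U): T[3,2] = -(0.3)/(4.9) = -0.0612; T[3,3] = 0.
  T[0,:] = [+0.0000, -0.1500, -0.4750, -0.0750, -0.1000, -0.8000]
  T[1,:] = [-0.4110, +0.0000, +0.0822, +0.0822, -0.5068, -0.5205]
  T[2,:] = [-0.4915, -0.0508, +0.0000, +0.0508, +0.6271, -0.3898]
  T[3,:] = [-0.7347, +0.1429, -0.0612, +0.0000, +0.4082, +0.2449]
  T[4,:] = [-0.0385, -0.3077, +0.4872, +0.3205, +0.0000, +0.4359]
  T[5,:] = [-0.1111, -0.2000, -0.6000, -0.5778, +0.1111, +0.0000]
|roots of det(T-λI)|: 1.2902, 0.7981, 0.7981, 0.5765, 0.3458, 0.3458.
ρ = 1.2902; 1.2902 > 1, so it fails to converge.

1.2902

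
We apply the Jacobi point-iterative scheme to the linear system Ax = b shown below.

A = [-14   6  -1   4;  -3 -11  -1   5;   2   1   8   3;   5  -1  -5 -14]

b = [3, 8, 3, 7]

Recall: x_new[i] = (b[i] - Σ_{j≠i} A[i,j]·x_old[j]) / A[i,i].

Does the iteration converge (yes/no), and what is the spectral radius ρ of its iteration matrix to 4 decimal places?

yes, ρ = 0.6426

Split A = D + L + U, D = diag(-14, -11, 8, -14).
T_J = -D⁻¹(L+U): T[2,3] = -(3)/(8) = -0.3750; T[2,2] = 0.
  T[0,:] = [+0.0000  +0.4286  -0.0714  +0.2857]
  T[1,:] = [-0.2727  +0.0000  -0.0909  +0.4545]
  T[2,:] = [-0.2500  -0.1250  +0.0000  -0.3750]
  T[3,:] = [+0.3571  -0.0714  -0.3571  +0.0000]
|eigenvalues of T|: 0.6426, 0.4419, 0.4419, 0.2846.
ρ = 0.6426; 0.6426 < 1, so it converges for any x₀.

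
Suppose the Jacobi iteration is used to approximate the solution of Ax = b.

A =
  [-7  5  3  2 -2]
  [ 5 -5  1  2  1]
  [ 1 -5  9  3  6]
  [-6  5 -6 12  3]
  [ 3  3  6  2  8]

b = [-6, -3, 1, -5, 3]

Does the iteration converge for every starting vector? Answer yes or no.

Let D = diag(-7, -5, 9, 12, 8); L, U the strict triangles.
Jacobi T = -D⁻¹(L+U): T[1,3] = -(2)/(-5) = +0.4000; T[1,1] = 0.
  T[0,:] = [+0.0000  +0.7143  +0.4286  +0.2857  -0.2857]
  T[1,:] = [+1.0000  +0.0000  +0.2000  +0.4000  +0.2000]
  T[2,:] = [-0.1111  +0.5556  +0.0000  -0.3333  -0.6667]
  T[3,:] = [+0.5000  -0.4167  +0.5000  +0.0000  -0.2500]
  T[4,:] = [-0.3750  -0.3750  -0.7500  -0.2500  +0.0000]
moduli |λ_i(T)| = 1.3262, 0.7383, 0.6463, 0.4249, 0.4249.
spectral radius ρ = 1.3262; 1.3262 > 1: divergent.

no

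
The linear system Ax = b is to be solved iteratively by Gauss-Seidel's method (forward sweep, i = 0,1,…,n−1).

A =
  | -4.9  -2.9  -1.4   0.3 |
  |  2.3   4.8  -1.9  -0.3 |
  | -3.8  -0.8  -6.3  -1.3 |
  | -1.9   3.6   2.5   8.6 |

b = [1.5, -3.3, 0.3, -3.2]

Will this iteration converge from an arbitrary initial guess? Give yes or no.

Split A = D + L + U, D = diag(-4.9, 4.8, -6.3, 8.6).
GS T = -(D+L)⁻¹U: row 0 first, T[0,3] = -(0.3)/(-4.9) = +0.0612; later rows by forward substitution.
  T[0,:] = [+0.0000  -0.5918  -0.2857  +0.0612]
  T[1,:] = [+0.0000  +0.2836  +0.5327  +0.0332]
  T[2,:] = [+0.0000  +0.3210  +0.1047  -0.2475]
  T[3,:] = [+0.0000  -0.3428  -0.3166  +0.0716]
|λ(T)| sorted: 0.7280, 0.1915, 0.0766, 0.0000.
spectral radius ρ = 0.7280; 0.7280 < 1 ⇒ converges.

yes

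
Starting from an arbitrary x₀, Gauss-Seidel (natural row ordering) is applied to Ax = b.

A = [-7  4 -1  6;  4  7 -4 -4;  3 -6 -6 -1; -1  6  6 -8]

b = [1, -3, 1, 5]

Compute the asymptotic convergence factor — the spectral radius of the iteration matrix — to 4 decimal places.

1.1793

Diagonal D = diag(-7, 7, -6, -8); L, U strict lower/upper.
GS T = -(D+L)⁻¹U: row 0 first, T[0,1] = -(4)/(-7) = +0.5714; later rows by forward substitution.
  T[0,:] = [+0.0000 +0.5714 -0.1429 +0.8571]
  T[1,:] = [+0.0000 -0.3265 +0.6531 +0.0816]
  T[2,:] = [+0.0000 +0.6122 -0.7245 +0.1803]
  T[3,:] = [+0.0000 +0.1429 -0.0357 +0.0893]
moduli |λ_i(T)| = 1.1793, 0.2414, 0.0239, 0.0000.
ρ = 1.1793; 1.1793 > 1, so it fails to converge.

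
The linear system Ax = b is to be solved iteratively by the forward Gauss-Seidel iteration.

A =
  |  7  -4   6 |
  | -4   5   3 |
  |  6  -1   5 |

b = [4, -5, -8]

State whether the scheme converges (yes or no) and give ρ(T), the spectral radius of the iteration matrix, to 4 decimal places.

no, ρ = 1.5024

Let D = diag(7, 5, 5); L, U the strict triangles.
T_GS = -(D+L)⁻¹U: row 0 first, T[0,1] = -(-4)/(7) = +0.5714; later rows by forward substitution.
  T[0,:] = [+0.0000, +0.5714, -0.8571]
  T[1,:] = [+0.0000, +0.4571, -1.2857]
  T[2,:] = [+0.0000, -0.5943, +0.7714]
|eigenvalues of T|: 1.5024, 0.2738, 0.0000.
ρ = 1.5024; 1.5024 > 1 ⇒ diverges.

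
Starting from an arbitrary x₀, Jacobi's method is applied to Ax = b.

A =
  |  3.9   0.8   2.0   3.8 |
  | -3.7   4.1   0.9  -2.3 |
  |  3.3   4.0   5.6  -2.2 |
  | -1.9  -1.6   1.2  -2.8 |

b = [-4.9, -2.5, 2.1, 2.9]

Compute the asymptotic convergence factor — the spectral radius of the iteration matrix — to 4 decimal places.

1.3497

A = D + L + U where D = diag(3.9, 4.1, 5.6, -2.8).
Jacobi T = -D⁻¹(L+U): T[0,3] = -(3.8)/(3.9) = -0.9744; T[0,0] = 0.
  T[0,:] = [+0.0000  -0.2051  -0.5128  -0.9744]
  T[1,:] = [+0.9024  +0.0000  -0.2195  +0.5610]
  T[2,:] = [-0.5893  -0.7143  +0.0000  +0.3929]
  T[3,:] = [-0.6786  -0.5714  +0.4286  +0.0000]
|λ(T)| sorted: 1.3497, 0.8168, 0.8168, 0.3855.
ρ = 1.3497; 1.3497 > 1: divergent.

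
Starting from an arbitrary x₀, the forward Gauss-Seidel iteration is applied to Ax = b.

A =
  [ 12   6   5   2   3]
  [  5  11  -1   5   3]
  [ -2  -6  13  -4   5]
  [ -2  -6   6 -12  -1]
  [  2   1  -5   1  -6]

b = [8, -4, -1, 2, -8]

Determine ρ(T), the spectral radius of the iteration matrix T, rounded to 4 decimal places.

Write A = D+L+U with D = diag(12, 11, 13, -12, -6).
Gauss-Seidel: T = -(D+L)⁻¹U, row 0 first, T[0,2] = -(5)/(12) = -0.4167; later rows by forward substitution.
  T[0,:] = [+0.0000 -0.5000 -0.4167 -0.1667 -0.2500]
  T[1,:] = [+0.0000 +0.2273 +0.2803 -0.3788 -0.1591]
  T[2,:] = [+0.0000 +0.0280 +0.0653 +0.1072 -0.4965]
  T[3,:] = [+0.0000 -0.0163 -0.0381 +0.2708 -0.2104]
  T[4,:] = [+0.0000 -0.1548 -0.1529 -0.1629 +0.2688]
moduli |λ_i(T)| = 0.6125, 0.3193, 0.1167, 0.0170, 0.0000.
ρ(T) = max|λ| = 0.6125; 0.6125 < 1: convergent.

0.6125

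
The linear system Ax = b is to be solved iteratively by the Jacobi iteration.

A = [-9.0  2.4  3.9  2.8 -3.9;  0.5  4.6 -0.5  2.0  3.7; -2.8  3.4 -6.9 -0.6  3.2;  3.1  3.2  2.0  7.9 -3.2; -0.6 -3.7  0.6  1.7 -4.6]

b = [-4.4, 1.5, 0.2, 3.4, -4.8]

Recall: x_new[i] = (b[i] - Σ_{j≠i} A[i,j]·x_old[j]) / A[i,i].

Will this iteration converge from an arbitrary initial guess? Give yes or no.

no

A = D + L + U where D = diag(-9, 4.6, -6.9, 7.9, -4.6).
Jacobi: T = -D⁻¹(L+U), T[2,4] = -(3.2)/(-6.9) = +0.4638; T[2,2] = 0.
  T[0,:] = [+0.0000  +0.2667  +0.4333  +0.3111  -0.4333]
  T[1,:] = [-0.1087  +0.0000  +0.1087  -0.4348  -0.8043]
  T[2,:] = [-0.4058  +0.4928  +0.0000  -0.0870  +0.4638]
  T[3,:] = [-0.3924  -0.4051  -0.2532  +0.0000  +0.4051]
  T[4,:] = [-0.1304  -0.8043  +0.1304  +0.3696  +0.0000]
|eigenvalues of T|: 1.1409, 0.9599, 0.5651, 0.5651, 0.1047.
ρ = 1.1409; 1.1409 > 1, so it fails to converge.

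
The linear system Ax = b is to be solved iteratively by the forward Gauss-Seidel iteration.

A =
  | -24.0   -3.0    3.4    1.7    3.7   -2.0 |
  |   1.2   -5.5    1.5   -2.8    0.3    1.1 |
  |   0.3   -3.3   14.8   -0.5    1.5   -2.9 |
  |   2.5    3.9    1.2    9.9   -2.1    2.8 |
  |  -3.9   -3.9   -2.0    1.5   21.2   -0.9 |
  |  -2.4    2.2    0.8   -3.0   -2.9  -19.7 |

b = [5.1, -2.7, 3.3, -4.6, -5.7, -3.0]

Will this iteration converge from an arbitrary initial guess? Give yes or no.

yes

A = D + L + U where D = diag(-24, -5.5, 14.8, 9.9, 21.2, -19.7).
Gauss-Seidel: T = -(D+L)⁻¹U, row 0 first, T[0,4] = -(3.7)/(-24) = +0.1542; later rows by forward substitution.
  T[0,:] = [+0.0000 -0.1250 +0.1417 +0.0708 +0.1542 -0.0833]
  T[1,:] = [+0.0000 -0.0273 +0.3036 -0.4936 +0.0882 +0.1818]
  T[2,:] = [+0.0000 -0.0035 +0.0648 -0.0777 -0.0848 +0.2382]
  T[3,:] = [+0.0000 +0.0427 -0.1632 +0.1860 +0.1487 -0.3623]
  T[4,:] = [+0.0000 -0.0314 +0.0996 -0.0983 +0.0261 +0.1087]
  T[5,:] = [+0.0000 +0.0101 +0.0295 -0.0808 -0.0389 +0.0793]
|roots of det(T-λI)|: 0.2879, 0.1422, 0.1422, 0.0350, 0.0062, 0.0000.
ρ = 0.2879; 0.2879 < 1: convergent.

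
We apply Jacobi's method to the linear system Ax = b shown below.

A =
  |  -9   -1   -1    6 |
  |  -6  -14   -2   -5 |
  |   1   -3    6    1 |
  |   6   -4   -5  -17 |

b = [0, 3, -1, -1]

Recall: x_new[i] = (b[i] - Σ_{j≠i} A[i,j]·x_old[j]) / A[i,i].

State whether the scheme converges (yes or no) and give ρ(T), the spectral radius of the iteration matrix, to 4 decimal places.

A = D + L + U where D = diag(-9, -14, 6, -17).
Jacobi T = -D⁻¹(L+U): T[0,1] = -(-1)/(-9) = -0.1111; T[0,0] = 0.
  T[0,:] = [+0.0000  -0.1111  -0.1111  +0.6667]
  T[1,:] = [-0.4286  +0.0000  -0.1429  -0.3571]
  T[2,:] = [-0.1667  +0.5000  +0.0000  -0.1667]
  T[3,:] = [+0.3529  -0.2353  -0.2941  +0.0000]
|eigenvalues of T|: 0.8253, 0.4840, 0.3910, 0.3910.
spectral radius ρ = 0.8253; 0.8253 < 1: convergent.

yes, ρ = 0.8253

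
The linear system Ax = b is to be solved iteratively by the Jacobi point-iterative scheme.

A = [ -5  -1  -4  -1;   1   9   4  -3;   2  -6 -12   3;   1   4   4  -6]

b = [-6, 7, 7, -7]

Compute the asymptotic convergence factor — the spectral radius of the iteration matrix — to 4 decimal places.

0.9165

A = D + L + U where D = diag(-5, 9, -12, -6).
Jacobi: T = -D⁻¹(L+U), T[2,1] = -(-6)/(-12) = -0.5000; T[2,2] = 0.
  T[0,:] = [+0.0000 -0.2000 -0.8000 -0.2000]
  T[1,:] = [-0.1111 +0.0000 -0.4444 +0.3333]
  T[2,:] = [+0.1667 -0.5000 +0.0000 +0.2500]
  T[3,:] = [+0.1667 +0.6667 +0.6667 +0.0000]
eigenvalue magnitudes: 0.9165, 0.4619, 0.4041, 0.4041.
spectral radius ρ = 0.9165; 0.9165 < 1 ⇒ converges.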